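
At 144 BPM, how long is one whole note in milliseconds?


One quarter-note beat = 60000 / BPM = 60000 / 144 ms
Whole note = 4 × quarter note
Duration = 4 × 60000 / 144 = 240000 / 144
= 1666.7 ms


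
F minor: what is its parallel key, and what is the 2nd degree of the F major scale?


Parallel keys share the same tonic but differ in mode
F minor → parallel is F major
F major scale: F G A Bb C D E
= F major; 2nd degree = G


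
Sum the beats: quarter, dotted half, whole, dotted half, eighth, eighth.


Beat values:
  quarter = 1 beat
  dotted half = 3 beats
  whole = 4 beats
  dotted half = 3 beats
  eighth = 0.5 beats
  eighth = 0.5 beats
Sum = 1 + 3 + 4 + 3 + 0.5 + 0.5
= 12 beats


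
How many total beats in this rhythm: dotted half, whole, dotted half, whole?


Working:
Beat values:
  dotted half = 3 beats
  whole = 4 beats
  dotted half = 3 beats
  whole = 4 beats
Sum = 3 + 4 + 3 + 4
= 14 beats


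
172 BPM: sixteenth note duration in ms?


Reasoning:
One quarter-note beat = 60000 / BPM = 60000 / 172 ms
Sixteenth note = 1/4 × quarter note
Duration = 1/4 × 60000 / 172 = 15000 / 172
= 87.2 ms


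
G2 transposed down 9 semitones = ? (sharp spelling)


Step by step:
G2: chromatic position 7 in octave 2 → absolute = 2×12 + 7 = 31
Transpose down 9: 31 - 9 = 22
22 = 1×12 + 10 → A# in octave 1
Result = A#1


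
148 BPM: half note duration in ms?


One quarter-note beat = 60000 / BPM = 60000 / 148 ms
Half note = 2 × quarter note
Duration = 2 × 60000 / 148 = 120000 / 148
= 810.8 ms


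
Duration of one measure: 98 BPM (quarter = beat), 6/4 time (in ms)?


Solution.
Quarter-note beat duration = 60000 / 98 ms
Beats per measure (6/4) = 6
One measure = 6 × 60000 / 98 = 360000 / 98 ms
= 3673.5 ms


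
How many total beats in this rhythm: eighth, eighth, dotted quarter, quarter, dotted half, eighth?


Working:
Beat values:
  eighth = 0.5 beats
  eighth = 0.5 beats
  dotted quarter = 1.5 beats
  quarter = 1 beat
  dotted half = 3 beats
  eighth = 0.5 beats
Sum = 0.5 + 0.5 + 1.5 + 1 + 3 + 0.5
= 7 beats


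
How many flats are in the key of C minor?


Flat minor keys: A(0), D(1), G(2), C(3), F(4), Bb(5), Eb(6), Ab(7)
C minor has 3 flats
Order of flats: Bb Eb Ab Db Gb Cb Fb → first 3: Bb, Eb, Ab
= 3 flats


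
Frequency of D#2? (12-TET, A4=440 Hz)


Let's work it out.
f = 440 × 2^(n/12) where n = semitones from A4
D#2: -30 semitones from A4
f = 440 × 2^(-30/12)
f = 77.78 Hz


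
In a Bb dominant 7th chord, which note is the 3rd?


Working:
Dominant 7th chord = root + major 3rd + perfect 5th + minor 7th
Seventh chords stack in thirds, so the letter names are B-D-F-A
Root: Bb
Major 3rd above Bb: D
Perfect 5th above Bb: F
Minor 7th above Bb: Ab
The 3rd = D


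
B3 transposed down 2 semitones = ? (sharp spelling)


Reasoning:
B3: chromatic position 11 in octave 3 → absolute = 3×12 + 11 = 47
Transpose down 2: 47 - 2 = 45
45 = 3×12 + 9 → A in octave 3
Result = A3


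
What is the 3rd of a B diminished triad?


Diminished triad = root + minor 3rd (3 semitones) + diminished 5th (6 semitones)
A triad on B stacks thirds, so the chord tones use letter names B-D-F
Root: B
Minor 3rd above B: D
Diminished 5th above B: F
The 3rd = D


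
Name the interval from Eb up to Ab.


Working:
Letter names: E → A spans 4 letter names → a 4th
Semitones: Eb → Ab = 5 half-steps
A 4th of 5 semitones is a perfect 4th
= perfect 4th


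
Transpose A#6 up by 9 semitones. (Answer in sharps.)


Step by step:
A#6: chromatic position 10 in octave 6 → absolute = 6×12 + 10 = 82
Transpose up 9: 82 + 9 = 91
91 = 7×12 + 7 → G in octave 7
Result = G7


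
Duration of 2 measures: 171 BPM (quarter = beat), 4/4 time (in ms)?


Let's work it out.
Quarter-note beat duration = 60000 / 171 ms
Beats per measure (4/4) = 4
One measure = 4 × 60000 / 171 = 240000 / 171 ms
2 measures = 2 × 240000 / 171 = 480000 / 171
= 2807.0 ms


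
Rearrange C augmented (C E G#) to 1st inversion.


Working:
Root position: C E G#
1st inversion: move root up an octave
Bass note: E
Notes (bottom to top) = E G# C


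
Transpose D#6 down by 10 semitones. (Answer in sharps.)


Solution.
D#6: chromatic position 3 in octave 6 → absolute = 6×12 + 3 = 75
Transpose down 10: 75 - 10 = 65
65 = 5×12 + 5 → F in octave 5
Result = F5


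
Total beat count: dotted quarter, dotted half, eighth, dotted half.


Beat values:
  dotted quarter = 1.5 beats
  dotted half = 3 beats
  eighth = 0.5 beats
  dotted half = 3 beats
Sum = 1.5 + 3 + 0.5 + 3
= 8 beats


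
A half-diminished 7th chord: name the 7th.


Let's work it out.
Half-diminished 7th chord = root + minor 3rd + diminished 5th + minor 7th
Seventh chords stack in thirds, so the letter names are A-C-E-G
Root: A
Minor 3rd above A: C
Diminished 5th above A: Eb
Minor 7th above A: G
The 7th = G


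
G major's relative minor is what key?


Working:
The relative minor shares the major's key signature and starts on its 6th degree
6th degree = a major 6th above the tonic; a major 6th above G is E
→ relative minor of G major is E minor
= E minor


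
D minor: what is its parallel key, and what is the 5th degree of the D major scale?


Let's work it out.
Parallel keys share the same tonic but differ in mode
D minor → parallel is D major
D major scale: D E F# G A B C#
= D major; 5th degree = A


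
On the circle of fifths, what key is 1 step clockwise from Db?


Solution.
Each clockwise step on the circle of fifths moves up a perfect 5th
From Db: Db → Ab
= Ab


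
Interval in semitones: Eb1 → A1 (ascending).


Working:
Absolute semitone position = octave×12 + chromatic position
Eb1: 1×12 + 3 = 15
A1: 1×12 + 9 = 21
Difference = 21 - 15 = 6
= 6 semitones


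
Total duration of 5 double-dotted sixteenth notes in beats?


Let's work it out.
Base sixteenth note = 1/4 beats
Dot 1 adds half the previous value: +1/8
Dot 2 adds half the previous value: +1/16
One double-dotted sixteenth = 1/4 + 1/8 + 1/16 = 7/16
5 of them = 5 × 7/16 = 35/16
= 35/16 beats


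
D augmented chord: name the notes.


Augmented triad = root + major 3rd (4 semitones) + augmented 5th (8 semitones)
A triad on D stacks thirds, so the chord tones use letter names D-F-A
Root: D
Major 3rd above D: F#
Augmented 5th above D: A#
Chord = D F# A#


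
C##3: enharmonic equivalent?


Working:
Enharmonic notes sound the same pitch but are spelled with different letter names
C## and D name the same pitch class
= D3


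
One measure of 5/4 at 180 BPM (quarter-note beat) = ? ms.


Quarter-note beat duration = 60000 / 180 ms
Beats per measure (5/4) = 5
One measure = 5 × 60000 / 180 = 300000 / 180 ms
= 1666.7 ms


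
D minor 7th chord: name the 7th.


Solution.
Minor 7th chord = root + minor 3rd + perfect 5th + minor 7th
Seventh chords stack in thirds, so the letter names are D-F-A-C
Root: D
Minor 3rd above D: F
Perfect 5th above D: A
Minor 7th above D: C
The 7th = C


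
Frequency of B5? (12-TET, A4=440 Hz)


Step by step:
f = 440 × 2^(n/12) where n = semitones from A4
B5: 14 semitones from A4
f = 440 × 2^(14/12)
f = 987.77 Hz


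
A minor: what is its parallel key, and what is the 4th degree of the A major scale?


Parallel keys share the same tonic but differ in mode
A minor → parallel is A major
A major scale: A B C# D E F# G#
= A major; 4th degree = D


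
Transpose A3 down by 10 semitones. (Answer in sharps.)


Working:
A3: chromatic position 9 in octave 3 → absolute = 3×12 + 9 = 45
Transpose down 10: 45 - 10 = 35
35 = 2×12 + 11 → B in octave 2
Result = B2


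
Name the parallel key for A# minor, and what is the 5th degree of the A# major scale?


Parallel keys share the same tonic but differ in mode
A# minor → parallel is A# major
A# major scale: A# B# C## D# E# F## G##
= A# major; 5th degree = E#


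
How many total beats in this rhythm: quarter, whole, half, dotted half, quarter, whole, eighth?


Step by step:
Beat values:
  quarter = 1 beat
  whole = 4 beats
  half = 2 beats
  dotted half = 3 beats
  quarter = 1 beat
  whole = 4 beats
  eighth = 0.5 beats
Sum = 1 + 4 + 2 + 3 + 1 + 4 + 0.5
= 15.5 beats


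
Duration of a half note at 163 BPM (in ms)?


One quarter-note beat = 60000 / BPM = 60000 / 163 ms
Half note = 2 × quarter note
Duration = 2 × 60000 / 163 = 120000 / 163
= 736.2 ms


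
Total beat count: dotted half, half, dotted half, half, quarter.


Beat values:
  dotted half = 3 beats
  half = 2 beats
  dotted half = 3 beats
  half = 2 beats
  quarter = 1 beat
Sum = 3 + 2 + 3 + 2 + 1
= 11 beats


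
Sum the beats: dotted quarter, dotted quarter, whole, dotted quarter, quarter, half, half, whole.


Let's work it out.
Beat values:
  dotted quarter = 1.5 beats
  dotted quarter = 1.5 beats
  whole = 4 beats
  dotted quarter = 1.5 beats
  quarter = 1 beat
  half = 2 beats
  half = 2 beats
  whole = 4 beats
Sum = 1.5 + 1.5 + 4 + 1.5 + 1 + 2 + 2 + 4
= 17.5 beats


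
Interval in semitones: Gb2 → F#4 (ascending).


Step by step:
Absolute semitone position = octave×12 + chromatic position
Gb2: 2×12 + 6 = 30
F#4: 4×12 + 6 = 54
Difference = 54 - 30 = 24
= 24 semitones


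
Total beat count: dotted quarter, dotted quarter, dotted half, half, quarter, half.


Beat values:
  dotted quarter = 1.5 beats
  dotted quarter = 1.5 beats
  dotted half = 3 beats
  half = 2 beats
  quarter = 1 beat
  half = 2 beats
Sum = 1.5 + 1.5 + 3 + 2 + 1 + 2
= 11 beats


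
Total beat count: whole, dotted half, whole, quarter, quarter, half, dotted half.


Beat values:
  whole = 4 beats
  dotted half = 3 beats
  whole = 4 beats
  quarter = 1 beat
  quarter = 1 beat
  half = 2 beats
  dotted half = 3 beats
Sum = 4 + 3 + 4 + 1 + 1 + 2 + 3
= 18 beats


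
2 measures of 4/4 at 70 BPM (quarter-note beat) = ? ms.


Working:
Quarter-note beat duration = 60000 / 70 ms
Beats per measure (4/4) = 4
One measure = 4 × 60000 / 70 = 240000 / 70 ms
2 measures = 2 × 240000 / 70 = 480000 / 70
= 6857.1 ms


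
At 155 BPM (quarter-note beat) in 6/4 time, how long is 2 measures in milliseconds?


Reasoning:
Quarter-note beat duration = 60000 / 155 ms
Beats per measure (6/4) = 6
One measure = 6 × 60000 / 155 = 360000 / 155 ms
2 measures = 2 × 360000 / 155 = 720000 / 155
= 4645.2 ms


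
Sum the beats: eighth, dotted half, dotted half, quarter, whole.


Beat values:
  eighth = 0.5 beats
  dotted half = 3 beats
  dotted half = 3 beats
  quarter = 1 beat
  whole = 4 beats
Sum = 0.5 + 3 + 3 + 1 + 4
= 11.5 beats


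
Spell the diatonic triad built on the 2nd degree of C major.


Let's work it out.
C major scale: C D E F G A B
Diatonic triad on degree 2 stacks scale notes 2, 4, 6: D F A
D→F = 3 semitones; D→A = 7 semitones → minor triad
= D F A (minor)


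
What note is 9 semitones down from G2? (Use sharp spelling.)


Working:
G2: chromatic position 7 in octave 2 → absolute = 2×12 + 7 = 31
Transpose down 9: 31 - 9 = 22
22 = 1×12 + 10 → A# in octave 1
Result = A#1


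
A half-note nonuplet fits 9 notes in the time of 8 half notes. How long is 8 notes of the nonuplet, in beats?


Nonuplet: 9 notes occupy the space of 8 half notes
Space = 8 × 2 = 16 beats
Each nonuplet note = 16 / 9 = 16/9 beats
8 notes = 8 × 16/9 = 128/9
= 128/9 beats


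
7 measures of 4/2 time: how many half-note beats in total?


Step by step:
Time signature 4/2: the bottom number 2 means the half note gets one count
The top number 4 means 4 half-note beats per measure
Total = 4 × 7 measures
= 28 half-note beats


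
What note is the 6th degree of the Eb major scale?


Step by step:
Major scale pattern: W-W-H-W-W-W-H (2-2-1-2-2-2-1 semitones)
Starting from Eb:
  Eb + 2 semitones → F
  F + 2 semitones → G
  G + 1 semitone → Ab
  Ab + 2 semitones → Bb
  Bb + 2 semitones → C
  C + 2 semitones → D
  D + 1 semitone → Eb
Scale: Eb F G Ab Bb C D
Degree 6 = C


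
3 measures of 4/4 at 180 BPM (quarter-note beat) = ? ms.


Solution.
Quarter-note beat duration = 60000 / 180 ms
Beats per measure (4/4) = 4
One measure = 4 × 60000 / 180 = 240000 / 180 ms
3 measures = 3 × 240000 / 180 = 720000 / 180
= 4000.0 ms


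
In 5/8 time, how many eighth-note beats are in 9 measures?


Time signature 5/8: the bottom number 8 means the eighth note gets one count
The top number 5 means 5 eighth-note beats per measure
Total = 5 × 9 measures
= 45 eighth-note beats


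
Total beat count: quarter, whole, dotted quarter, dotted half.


Beat values:
  quarter = 1 beat
  whole = 4 beats
  dotted quarter = 1.5 beats
  dotted half = 3 beats
Sum = 1 + 4 + 1.5 + 3
= 9.5 beats


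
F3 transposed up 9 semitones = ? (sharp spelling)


Step by step:
F3: chromatic position 5 in octave 3 → absolute = 3×12 + 5 = 41
Transpose up 9: 41 + 9 = 50
50 = 4×12 + 2 → D in octave 4
Result = D4


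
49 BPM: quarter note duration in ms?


Working:
One quarter-note beat = 60000 / BPM = 60000 / 49 ms
Duration = 60000 / 49
= 1224.5 ms


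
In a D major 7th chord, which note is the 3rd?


Solution.
Major 7th chord = root + major 3rd + perfect 5th + major 7th
Seventh chords stack in thirds, so the letter names are D-F-A-C
Root: D
Major 3rd above D: F#
Perfect 5th above D: A
Major 7th above D: C#
The 3rd = F#


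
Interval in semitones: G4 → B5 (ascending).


Solution.
Absolute semitone position = octave×12 + chromatic position
G4: 4×12 + 7 = 55
B5: 5×12 + 11 = 71
Difference = 71 - 55 = 16
= 16 semitones


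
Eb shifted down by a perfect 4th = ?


Working:
perfect 4th: 4 letter names, 5 semitones
Letter: E - 3 → B
Pitch: Eb - 5 semitones, spelled as a B → Bb
= Bb


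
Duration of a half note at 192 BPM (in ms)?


Reasoning:
One quarter-note beat = 60000 / BPM = 60000 / 192 ms
Half note = 2 × quarter note
Duration = 2 × 60000 / 192 = 120000 / 192
= 625.0 ms


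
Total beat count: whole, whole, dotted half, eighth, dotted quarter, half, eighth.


Working:
Beat values:
  whole = 4 beats
  whole = 4 beats
  dotted half = 3 beats
  eighth = 0.5 beats
  dotted quarter = 1.5 beats
  half = 2 beats
  eighth = 0.5 beats
Sum = 4 + 4 + 3 + 0.5 + 1.5 + 2 + 0.5
= 15.5 beats


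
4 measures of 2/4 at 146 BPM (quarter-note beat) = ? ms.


Solution.
Quarter-note beat duration = 60000 / 146 ms
Beats per measure (2/4) = 2
One measure = 2 × 60000 / 146 = 120000 / 146 ms
4 measures = 4 × 120000 / 146 = 480000 / 146
= 3287.7 ms


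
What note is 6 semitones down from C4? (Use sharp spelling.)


C4: chromatic position 0 in octave 4 → absolute = 4×12 + 0 = 48
Transpose down 6: 48 - 6 = 42
42 = 3×12 + 6 → F# in octave 3
Result = F#3


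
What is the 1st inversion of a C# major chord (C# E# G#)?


Reasoning:
Root position: C# E# G#
1st inversion: move root up an octave
Bass note: E#
Notes (bottom to top) = E# G# C#


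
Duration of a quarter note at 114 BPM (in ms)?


Working:
One quarter-note beat = 60000 / BPM = 60000 / 114 ms
Duration = 60000 / 114
= 526.3 ms


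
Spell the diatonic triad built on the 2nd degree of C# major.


Step by step:
C# major scale: C# D# E# F# G# A# B#
Diatonic triad on degree 2 stacks scale notes 2, 4, 6: D# F# A#
D#→F# = 3 semitones; D#→A# = 7 semitones → minor triad
= D# F# A# (minor)


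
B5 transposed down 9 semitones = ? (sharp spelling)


Step by step:
B5: chromatic position 11 in octave 5 → absolute = 5×12 + 11 = 71
Transpose down 9: 71 - 9 = 62
62 = 5×12 + 2 → D in octave 5
Result = D5


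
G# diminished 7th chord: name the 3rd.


Diminished 7th chord = root + minor 3rd + diminished 5th + diminished 7th
Seventh chords stack in thirds, so the letter names are G-B-D-F
Root: G#
Minor 3rd above G#: B
Diminished 5th above G#: D
Diminished 7th above G#: F
The 3rd = B


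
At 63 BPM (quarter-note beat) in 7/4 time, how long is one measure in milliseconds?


Step by step:
Quarter-note beat duration = 60000 / 63 ms
Beats per measure (7/4) = 7
One measure = 7 × 60000 / 63 = 420000 / 63 ms
= 6666.7 ms


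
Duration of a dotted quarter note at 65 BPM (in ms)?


One quarter-note beat = 60000 / BPM = 60000 / 65 ms
Dotted quarter note = 3/2 × quarter note
Duration = 3/2 × 60000 / 65 = 90000 / 65
= 1384.6 ms


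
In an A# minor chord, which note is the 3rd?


Minor triad = root + minor 3rd (3 semitones) + perfect 5th (7 semitones)
A triad on A# stacks thirds, so the chord tones use letter names A-C-E
Root: A#
Minor 3rd above A#: C#
Perfect 5th above A#: E#
The 3rd = C#


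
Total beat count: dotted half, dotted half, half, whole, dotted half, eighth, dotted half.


Beat values:
  dotted half = 3 beats
  dotted half = 3 beats
  half = 2 beats
  whole = 4 beats
  dotted half = 3 beats
  eighth = 0.5 beats
  dotted half = 3 beats
Sum = 3 + 3 + 2 + 4 + 3 + 0.5 + 3
= 18.5 beats


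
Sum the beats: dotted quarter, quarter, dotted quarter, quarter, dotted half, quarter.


Working:
Beat values:
  dotted quarter = 1.5 beats
  quarter = 1 beat
  dotted quarter = 1.5 beats
  quarter = 1 beat
  dotted half = 3 beats
  quarter = 1 beat
Sum = 1.5 + 1 + 1.5 + 1 + 3 + 1
= 9 beats


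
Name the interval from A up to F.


Letter names: A → F spans 6 letter names → a 6th
Semitones: A → F = 8 half-steps
A 6th of 8 semitones is a minor 6th
= minor 6th


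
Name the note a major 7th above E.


Solution.
A 7th spans 7 letter names, so from E we land on D
A major 7th = 11 semitones above E
Spell D at that pitch: D#
= D#


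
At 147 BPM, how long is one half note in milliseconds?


One quarter-note beat = 60000 / BPM = 60000 / 147 ms
Half note = 2 × quarter note
Duration = 2 × 60000 / 147 = 120000 / 147
= 816.3 ms


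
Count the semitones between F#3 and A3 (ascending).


Let's work it out.
Absolute semitone position = octave×12 + chromatic position
F#3: 3×12 + 6 = 42
A3: 3×12 + 9 = 45
Difference = 45 - 42 = 3
= 3 semitones


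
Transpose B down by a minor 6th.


Step by step:
minor 6th: 6 letter names, 8 semitones
Letter: B - 5 → D
Pitch: B - 8 semitones, spelled as a D → D#
= D#


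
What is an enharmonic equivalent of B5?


Solution.
Enharmonic notes sound the same pitch but are spelled with different letter names
B and A## name the same pitch class
= A##5


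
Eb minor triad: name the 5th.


Solution.
Minor triad = root + minor 3rd (3 semitones) + perfect 5th (7 semitones)
A triad on Eb stacks thirds, so the chord tones use letter names E-G-B
Root: Eb
Minor 3rd above Eb: Gb
Perfect 5th above Eb: Bb
The 5th = Bb


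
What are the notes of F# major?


Major scale pattern: W-W-H-W-W-W-H (2-2-1-2-2-2-1 semitones)
Starting from F#:
  F# + 2 semitones → G#
  G# + 2 semitones → A#
  A# + 1 semitone → B
  B + 2 semitones → C#
  C# + 2 semitones → D#
  D# + 2 semitones → E#
  E# + 1 semitone → F#
Scale = F# G# A# B C# D# E#


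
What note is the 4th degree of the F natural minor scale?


Reasoning:
Natural minor scale pattern: W-H-W-W-H-W-W (2-1-2-2-1-2-2 semitones)
Starting from F:
  F + 2 semitones → G
  G + 1 semitone → Ab
  Ab + 2 semitones → Bb
  Bb + 2 semitones → C
  C + 1 semitone → Db
  Db + 2 semitones → Eb
  Eb + 2 semitones → F
Scale: F G Ab Bb C Db Eb
Degree 4 = Bb


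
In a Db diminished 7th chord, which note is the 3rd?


Working:
Diminished 7th chord = root + minor 3rd + diminished 5th + diminished 7th
Seventh chords stack in thirds, so the letter names are D-F-A-C
Root: Db
Minor 3rd above Db: Fb
Diminished 5th above Db: Abb
Diminished 7th above Db: Cbb
The 3rd = Fb


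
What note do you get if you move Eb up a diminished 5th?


diminished 5th: 5 letter names, 6 semitones
Letter: E + 4 → B
Pitch: Eb + 6 semitones, spelled as a B → Bbb
= Bbb


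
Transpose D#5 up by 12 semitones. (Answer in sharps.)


Solution.
D#5: chromatic position 3 in octave 5 → absolute = 5×12 + 3 = 63
Transpose up 12: 63 + 12 = 75
75 = 6×12 + 3 → D# in octave 6
Result = D#6


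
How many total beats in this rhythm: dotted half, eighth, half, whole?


Reasoning:
Beat values:
  dotted half = 3 beats
  eighth = 0.5 beats
  half = 2 beats
  whole = 4 beats
Sum = 3 + 0.5 + 2 + 4
= 9.5 beats


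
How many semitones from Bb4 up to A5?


Absolute semitone position = octave×12 + chromatic position
Bb4: 4×12 + 10 = 58
A5: 5×12 + 9 = 69
Difference = 69 - 58 = 11
= 11 semitones


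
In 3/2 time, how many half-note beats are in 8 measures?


Time signature 3/2: the bottom number 2 means the half note gets one count
The top number 3 means 3 half-note beats per measure
Total = 3 × 8 measures
= 24 half-note beats


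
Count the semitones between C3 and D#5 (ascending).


Absolute semitone position = octave×12 + chromatic position
C3: 3×12 + 0 = 36
D#5: 5×12 + 3 = 63
Difference = 63 - 36 = 27
= 27 semitones


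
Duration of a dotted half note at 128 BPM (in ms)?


Reasoning:
One quarter-note beat = 60000 / BPM = 60000 / 128 ms
Dotted half note = 3 × quarter note
Duration = 3 × 60000 / 128 = 180000 / 128
= 1406.2 ms


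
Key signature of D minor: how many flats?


Flat minor keys: A(0), D(1), G(2), C(3), F(4), Bb(5), Eb(6), Ab(7)
D minor has 1 flat
Order of flats: Bb Eb Ab Db Gb Cb Fb → first 1: Bb
= 1 flat


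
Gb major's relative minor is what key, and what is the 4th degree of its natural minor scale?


Reasoning:
The relative minor shares the major's key signature and starts on its 6th degree
6th degree = a major 6th above the tonic; a major 6th above Gb is Eb
→ relative minor of Gb major is Eb minor
Eb natural minor scale: Eb F Gb Ab Bb Cb Db
= Eb minor; 4th degree = Ab


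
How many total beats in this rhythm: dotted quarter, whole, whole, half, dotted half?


Reasoning:
Beat values:
  dotted quarter = 1.5 beats
  whole = 4 beats
  whole = 4 beats
  half = 2 beats
  dotted half = 3 beats
Sum = 1.5 + 4 + 4 + 2 + 3
= 14.5 beats


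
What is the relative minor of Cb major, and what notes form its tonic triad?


The relative minor shares the major's key signature and starts on its 6th degree
6th degree = a major 6th above the tonic; a major 6th above Cb is Ab
→ relative minor of Cb major is Ab minor
Tonic triad of Ab minor = root + minor 3rd + perfect 5th = Ab Cb Eb
= Ab minor; triad = Ab Cb Eb


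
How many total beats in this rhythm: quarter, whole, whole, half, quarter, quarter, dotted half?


Solution.
Beat values:
  quarter = 1 beat
  whole = 4 beats
  whole = 4 beats
  half = 2 beats
  quarter = 1 beat
  quarter = 1 beat
  dotted half = 3 beats
Sum = 1 + 4 + 4 + 2 + 1 + 1 + 3
= 16 beats


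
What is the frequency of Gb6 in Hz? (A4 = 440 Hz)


Solution.
f = 440 × 2^(n/12) where n = semitones from A4
Gb6: 21 semitones from A4
f = 440 × 2^(21/12)
f = 1479.98 Hz


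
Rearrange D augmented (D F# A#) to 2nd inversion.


Solution.
Root position: D F# A#
2nd inversion: move root and 3rd up an octave
Bass note: A#
Notes (bottom to top) = A# D F#


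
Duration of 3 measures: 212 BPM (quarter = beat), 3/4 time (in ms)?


Step by step:
Quarter-note beat duration = 60000 / 212 ms
Beats per measure (3/4) = 3
One measure = 3 × 60000 / 212 = 180000 / 212 ms
3 measures = 3 × 180000 / 212 = 540000 / 212
= 2547.2 ms


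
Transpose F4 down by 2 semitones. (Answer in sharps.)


Reasoning:
F4: chromatic position 5 in octave 4 → absolute = 4×12 + 5 = 53
Transpose down 2: 53 - 2 = 51
51 = 4×12 + 3 → D# in octave 4
Result = D#4


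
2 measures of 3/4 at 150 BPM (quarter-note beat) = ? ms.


Solution.
Quarter-note beat duration = 60000 / 150 ms
Beats per measure (3/4) = 3
One measure = 3 × 60000 / 150 = 180000 / 150 ms
2 measures = 2 × 180000 / 150 = 360000 / 150
= 2400.0 ms


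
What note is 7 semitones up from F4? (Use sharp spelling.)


Let's work it out.
F4: chromatic position 5 in octave 4 → absolute = 4×12 + 5 = 53
Transpose up 7: 53 + 7 = 60
60 = 5×12 + 0 → C in octave 5
Result = C5


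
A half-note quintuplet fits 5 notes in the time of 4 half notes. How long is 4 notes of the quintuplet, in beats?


Step by step:
Quintuplet: 5 notes occupy the space of 4 half notes
Space = 4 × 2 = 8 beats
Each quintuplet note = 8 / 5 = 8/5 beats
4 notes = 4 × 8/5 = 32/5
= 32/5 beats


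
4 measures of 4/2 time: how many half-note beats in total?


Time signature 4/2: the bottom number 2 means the half note gets one count
The top number 4 means 4 half-note beats per measure
Total = 4 × 4 measures
= 16 half-note beats


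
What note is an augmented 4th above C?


Solution.
A 4th spans 4 letter names, so from C we land on F
An augmented 4th = 6 semitones above C
Spell F at that pitch: F#
= F#


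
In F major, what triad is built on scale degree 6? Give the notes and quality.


F major scale: F G A Bb C D E
Diatonic triad on degree 6 stacks scale notes 6, 1, 3: D F A
D→F = 3 semitones; D→A = 7 semitones → minor triad
= D F A (minor)


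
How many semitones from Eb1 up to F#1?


Working:
Absolute semitone position = octave×12 + chromatic position
Eb1: 1×12 + 3 = 15
F#1: 1×12 + 6 = 18
Difference = 18 - 15 = 3
= 3 semitones


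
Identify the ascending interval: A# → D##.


Working:
Letter names: A → D spans 4 letter names → a 4th
Semitones: A# → D## = 6 half-steps
A 4th of 6 semitones is an augmented 4th
= augmented 4th


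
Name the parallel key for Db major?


Parallel keys share the same tonic but differ in mode
Db major → parallel is Db minor
= Db minor


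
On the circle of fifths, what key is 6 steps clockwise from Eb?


Let's work it out.
Each clockwise step on the circle of fifths moves up a perfect 5th
From Eb: Eb → Bb → F → C → G → D → A
= A


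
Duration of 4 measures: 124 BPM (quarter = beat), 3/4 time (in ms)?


Quarter-note beat duration = 60000 / 124 ms
Beats per measure (3/4) = 3
One measure = 3 × 60000 / 124 = 180000 / 124 ms
4 measures = 4 × 180000 / 124 = 720000 / 124
= 5806.5 ms


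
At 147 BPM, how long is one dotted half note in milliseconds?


Let's work it out.
One quarter-note beat = 60000 / BPM = 60000 / 147 ms
Dotted half note = 3 × quarter note
Duration = 3 × 60000 / 147 = 180000 / 147
= 1224.5 ms


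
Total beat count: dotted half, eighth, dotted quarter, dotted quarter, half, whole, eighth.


Beat values:
  dotted half = 3 beats
  eighth = 0.5 beats
  dotted quarter = 1.5 beats
  dotted quarter = 1.5 beats
  half = 2 beats
  whole = 4 beats
  eighth = 0.5 beats
Sum = 3 + 0.5 + 1.5 + 1.5 + 2 + 4 + 0.5
= 13 beats


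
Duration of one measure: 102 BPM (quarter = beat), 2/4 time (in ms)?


Solution.
Quarter-note beat duration = 60000 / 102 ms
Beats per measure (2/4) = 2
One measure = 2 × 60000 / 102 = 120000 / 102 ms
= 1176.5 ms


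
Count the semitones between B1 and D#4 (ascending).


Reasoning:
Absolute semitone position = octave×12 + chromatic position
B1: 1×12 + 11 = 23
D#4: 4×12 + 3 = 51
Difference = 51 - 23 = 28
= 28 semitones


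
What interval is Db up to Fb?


Letter names: D → F spans 3 letter names → a 3rd
Semitones: Db → Fb = 3 half-steps
A 3rd of 3 semitones is a minor 3rd
= minor 3rd


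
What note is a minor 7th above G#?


Working:
A 7th spans 7 letter names, so from G we land on F
A minor 7th = 10 semitones above G#
Spell F at that pitch: F#
= F#


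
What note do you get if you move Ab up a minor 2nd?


Reasoning:
minor 2nd: 2 letter names, 1 semitones
Letter: A + 1 → B
Pitch: Ab + 1 semitones, spelled as a B → Bbb
= Bbb


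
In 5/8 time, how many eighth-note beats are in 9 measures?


Time signature 5/8: the bottom number 8 means the eighth note gets one count
The top number 5 means 5 eighth-note beats per measure
Total = 5 × 9 measures
= 45 eighth-note beats


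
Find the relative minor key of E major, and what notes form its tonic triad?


The relative minor shares the major's key signature and starts on its 6th degree
6th degree = a major 6th above the tonic; a major 6th above E is C#
→ relative minor of E major is C# minor
Tonic triad of C# minor = root + minor 3rd + perfect 5th = C# E G#
= C# minor; triad = C# E G#


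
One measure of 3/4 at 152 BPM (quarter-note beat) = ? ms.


Quarter-note beat duration = 60000 / 152 ms
Beats per measure (3/4) = 3
One measure = 3 × 60000 / 152 = 180000 / 152 ms
= 1184.2 ms


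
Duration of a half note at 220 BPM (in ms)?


One quarter-note beat = 60000 / BPM = 60000 / 220 ms
Half note = 2 × quarter note
Duration = 2 × 60000 / 220 = 120000 / 220
= 545.5 ms


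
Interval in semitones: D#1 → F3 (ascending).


Let's work it out.
Absolute semitone position = octave×12 + chromatic position
D#1: 1×12 + 3 = 15
F3: 3×12 + 5 = 41
Difference = 41 - 15 = 26
= 26 semitones


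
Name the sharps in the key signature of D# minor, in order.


Solution.
Sharp minor keys follow the circle of fifths: A(0), E(1), B(2), F#(3), C#(4), G#(5), D#(6), A#(7)
D# minor has 6 sharps
Order of sharps: F# C# G# D# A# E# B# → first 6: F#, C#, G#, D#, A#, E#
= F#, C#, G#, D#, A#, E#


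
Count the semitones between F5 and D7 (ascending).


Step by step:
Absolute semitone position = octave×12 + chromatic position
F5: 5×12 + 5 = 65
D7: 7×12 + 2 = 86
Difference = 86 - 65 = 21
= 21 semitones


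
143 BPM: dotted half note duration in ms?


Solution.
One quarter-note beat = 60000 / BPM = 60000 / 143 ms
Dotted half note = 3 × quarter note
Duration = 3 × 60000 / 143 = 180000 / 143
= 1258.7 ms


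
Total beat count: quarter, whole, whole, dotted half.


Beat values:
  quarter = 1 beat
  whole = 4 beats
  whole = 4 beats
  dotted half = 3 beats
Sum = 1 + 4 + 4 + 3
= 12 beats


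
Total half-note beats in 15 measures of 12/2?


Solution.
Time signature 12/2: the bottom number 2 means the half note gets one count
The top number 12 means 12 half-note beats per measure
Total = 12 × 15 measures
= 180 half-note beats


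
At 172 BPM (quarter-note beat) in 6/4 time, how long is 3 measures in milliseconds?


Step by step:
Quarter-note beat duration = 60000 / 172 ms
Beats per measure (6/4) = 6
One measure = 6 × 60000 / 172 = 360000 / 172 ms
3 measures = 3 × 360000 / 172 = 1080000 / 172
= 6279.1 ms


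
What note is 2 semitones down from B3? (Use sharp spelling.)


Reasoning:
B3: chromatic position 11 in octave 3 → absolute = 3×12 + 11 = 47
Transpose down 2: 47 - 2 = 45
45 = 3×12 + 9 → A in octave 3
Result = A3


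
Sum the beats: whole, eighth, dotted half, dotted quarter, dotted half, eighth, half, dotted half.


Beat values:
  whole = 4 beats
  eighth = 0.5 beats
  dotted half = 3 beats
  dotted quarter = 1.5 beats
  dotted half = 3 beats
  eighth = 0.5 beats
  half = 2 beats
  dotted half = 3 beats
Sum = 4 + 0.5 + 3 + 1.5 + 3 + 0.5 + 2 + 3
= 17.5 beats


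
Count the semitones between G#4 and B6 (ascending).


Reasoning:
Absolute semitone position = octave×12 + chromatic position
G#4: 4×12 + 8 = 56
B6: 6×12 + 11 = 83
Difference = 83 - 56 = 27
= 27 semitones


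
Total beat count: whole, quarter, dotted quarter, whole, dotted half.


Let's work it out.
Beat values:
  whole = 4 beats
  quarter = 1 beat
  dotted quarter = 1.5 beats
  whole = 4 beats
  dotted half = 3 beats
Sum = 4 + 1 + 1.5 + 4 + 3
= 13.5 beats


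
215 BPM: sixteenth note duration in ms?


One quarter-note beat = 60000 / BPM = 60000 / 215 ms
Sixteenth note = 1/4 × quarter note
Duration = 1/4 × 60000 / 215 = 15000 / 215
= 69.8 ms


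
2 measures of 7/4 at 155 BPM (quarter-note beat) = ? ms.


Working:
Quarter-note beat duration = 60000 / 155 ms
Beats per measure (7/4) = 7
One measure = 7 × 60000 / 155 = 420000 / 155 ms
2 measures = 2 × 420000 / 155 = 840000 / 155
= 5419.4 ms


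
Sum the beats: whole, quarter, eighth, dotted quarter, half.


Working:
Beat values:
  whole = 4 beats
  quarter = 1 beat
  eighth = 0.5 beats
  dotted quarter = 1.5 beats
  half = 2 beats
Sum = 4 + 1 + 0.5 + 1.5 + 2
= 9 beats


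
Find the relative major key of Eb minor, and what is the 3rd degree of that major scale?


Working:
The relative major shares the key signature and is a minor 3rd above the minor tonic
A minor 3rd above Eb is Gb
→ relative major of Eb minor is Gb major
Gb major scale: Gb Ab Bb Cb Db Eb F
= Gb major; 3rd degree = Bb


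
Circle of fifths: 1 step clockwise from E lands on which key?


Solution.
Each clockwise step on the circle of fifths moves up a perfect 5th
From E: E → B
= B


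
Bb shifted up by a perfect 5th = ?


Let's work it out.
perfect 5th: 5 letter names, 7 semitones
Letter: B + 4 → F
Pitch: Bb + 7 semitones, spelled as an F → F
= F


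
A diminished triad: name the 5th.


Solution.
Diminished triad = root + minor 3rd (3 semitones) + diminished 5th (6 semitones)
A triad on A stacks thirds, so the chord tones use letter names A-C-E
Root: A
Minor 3rd above A: C
Diminished 5th above A: Eb
The 5th = Eb


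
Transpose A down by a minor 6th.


Reasoning:
minor 6th: 6 letter names, 8 semitones
Letter: A - 5 → C
Pitch: A - 8 semitones, spelled as a C → C#
= C#


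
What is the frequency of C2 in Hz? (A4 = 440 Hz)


f = 440 × 2^(n/12) where n = semitones from A4
C2: -33 semitones from A4
f = 440 × 2^(-33/12)
f = 65.41 Hz


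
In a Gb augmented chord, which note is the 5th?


Working:
Augmented triad = root + major 3rd (4 semitones) + augmented 5th (8 semitones)
A triad on Gb stacks thirds, so the chord tones use letter names G-B-D
Root: Gb
Major 3rd above Gb: Bb
Augmented 5th above Gb: D
The 5th = D


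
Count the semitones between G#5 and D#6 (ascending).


Step by step:
Absolute semitone position = octave×12 + chromatic position
G#5: 5×12 + 8 = 68
D#6: 6×12 + 3 = 75
Difference = 75 - 68 = 7
= 7 semitones


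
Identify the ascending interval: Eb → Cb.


Letter names: E → C spans 6 letter names → a 6th
Semitones: Eb → Cb = 8 half-steps
A 6th of 8 semitones is a minor 6th
= minor 6th


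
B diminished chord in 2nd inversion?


Let's work it out.
Root position: B D F
2nd inversion: move root and 3rd up an octave
Bass note: F
Notes (bottom to top) = F B D


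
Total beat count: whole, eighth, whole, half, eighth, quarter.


Reasoning:
Beat values:
  whole = 4 beats
  eighth = 0.5 beats
  whole = 4 beats
  half = 2 beats
  eighth = 0.5 beats
  quarter = 1 beat
Sum = 4 + 0.5 + 4 + 2 + 0.5 + 1
= 12 beats


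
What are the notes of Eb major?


Solution.
Major scale pattern: W-W-H-W-W-W-H (2-2-1-2-2-2-1 semitones)
Starting from Eb:
  Eb + 2 semitones → F
  F + 2 semitones → G
  G + 1 semitone → Ab
  Ab + 2 semitones → Bb
  Bb + 2 semitones → C
  C + 2 semitones → D
  D + 1 semitone → Eb
Scale = Eb F G Ab Bb C D


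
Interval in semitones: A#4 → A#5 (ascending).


Step by step:
Absolute semitone position = octave×12 + chromatic position
A#4: 4×12 + 10 = 58
A#5: 5×12 + 10 = 70
Difference = 70 - 58 = 12
= 12 semitones


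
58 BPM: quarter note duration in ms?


One quarter-note beat = 60000 / BPM = 60000 / 58 ms
Duration = 60000 / 58
= 1034.5 ms


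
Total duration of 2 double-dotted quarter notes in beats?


Step by step:
Base quarter note = 1 beat
Dot 1 adds half the previous value: +1/2
Dot 2 adds half the previous value: +1/4
One double-dotted quarter = 1 + 1/2 + 1/4 = 7/4
2 of them = 2 × 7/4 = 7/2
= 7/2 beats


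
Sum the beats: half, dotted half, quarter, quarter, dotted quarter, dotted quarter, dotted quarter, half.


Working:
Beat values:
  half = 2 beats
  dotted half = 3 beats
  quarter = 1 beat
  quarter = 1 beat
  dotted quarter = 1.5 beats
  dotted quarter = 1.5 beats
  dotted quarter = 1.5 beats
  half = 2 beats
Sum = 2 + 3 + 1 + 1 + 1.5 + 1.5 + 1.5 + 2
= 13.5 beats


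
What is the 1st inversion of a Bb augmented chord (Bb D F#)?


Root position: Bb D F#
1st inversion: move root up an octave
Bass note: D
Notes (bottom to top) = D F# Bb


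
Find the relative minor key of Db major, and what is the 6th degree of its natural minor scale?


The relative minor shares the major's key signature and starts on its 6th degree
6th degree = a major 6th above the tonic; a major 6th above Db is Bb
→ relative minor of Db major is Bb minor
Bb natural minor scale: Bb C Db Eb F Gb Ab
= Bb minor; 6th degree = Gb


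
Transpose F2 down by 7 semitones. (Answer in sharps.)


Working:
F2: chromatic position 5 in octave 2 → absolute = 2×12 + 5 = 29
Transpose down 7: 29 - 7 = 22
22 = 1×12 + 10 → A# in octave 1
Result = A#1


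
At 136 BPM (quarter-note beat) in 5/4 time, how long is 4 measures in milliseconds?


Working:
Quarter-note beat duration = 60000 / 136 ms
Beats per measure (5/4) = 5
One measure = 5 × 60000 / 136 = 300000 / 136 ms
4 measures = 4 × 300000 / 136 = 1200000 / 136
= 8823.5 ms


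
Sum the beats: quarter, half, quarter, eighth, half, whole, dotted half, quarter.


Let's work it out.
Beat values:
  quarter = 1 beat
  half = 2 beats
  quarter = 1 beat
  eighth = 0.5 beats
  half = 2 beats
  whole = 4 beats
  dotted half = 3 beats
  quarter = 1 beat
Sum = 1 + 2 + 1 + 0.5 + 2 + 4 + 3 + 1
= 14.5 beats


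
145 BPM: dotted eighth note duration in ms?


One quarter-note beat = 60000 / BPM = 60000 / 145 ms
Dotted eighth note = 3/4 × quarter note
Duration = 3/4 × 60000 / 145 = 45000 / 145
= 310.3 ms


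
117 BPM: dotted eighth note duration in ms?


One quarter-note beat = 60000 / BPM = 60000 / 117 ms
Dotted eighth note = 3/4 × quarter note
Duration = 3/4 × 60000 / 117 = 45000 / 117
= 384.6 ms


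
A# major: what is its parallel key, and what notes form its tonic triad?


Parallel keys share the same tonic but differ in mode
A# major → parallel is A# minor
Tonic triad of A# minor = A# C# E#
= A# minor; triad = A# C# E#


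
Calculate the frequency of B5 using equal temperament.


Working:
f = 440 × 2^(n/12) where n = semitones from A4
B5: 14 semitones from A4
f = 440 × 2^(14/12)
f = 987.77 Hz


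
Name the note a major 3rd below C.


Reasoning:
A 3rd spans 3 letter names, so from C we land on A
A major 3rd = 4 semitones below C
Spell A at that pitch: Ab
= Ab


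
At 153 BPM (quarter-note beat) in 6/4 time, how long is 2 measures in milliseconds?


Let's work it out.
Quarter-note beat duration = 60000 / 153 ms
Beats per measure (6/4) = 6
One measure = 6 × 60000 / 153 = 360000 / 153 ms
2 measures = 2 × 360000 / 153 = 720000 / 153
= 4705.9 ms


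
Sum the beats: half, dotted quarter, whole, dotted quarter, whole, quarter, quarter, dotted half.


Step by step:
Beat values:
  half = 2 beats
  dotted quarter = 1.5 beats
  whole = 4 beats
  dotted quarter = 1.5 beats
  whole = 4 beats
  quarter = 1 beat
  quarter = 1 beat
  dotted half = 3 beats
Sum = 2 + 1.5 + 4 + 1.5 + 4 + 1 + 1 + 3
= 18 beats


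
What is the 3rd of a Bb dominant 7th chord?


Solution.
Dominant 7th chord = root + major 3rd + perfect 5th + minor 7th
Seventh chords stack in thirds, so the letter names are B-D-F-A
Root: Bb
Major 3rd above Bb: D
Perfect 5th above Bb: F
Minor 7th above Bb: Ab
The 3rd = D


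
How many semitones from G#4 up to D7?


Working:
Absolute semitone position = octave×12 + chromatic position
G#4: 4×12 + 8 = 56
D7: 7×12 + 2 = 86
Difference = 86 - 56 = 30
= 30 semitones


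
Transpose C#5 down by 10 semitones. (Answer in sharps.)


Working:
C#5: chromatic position 1 in octave 5 → absolute = 5×12 + 1 = 61
Transpose down 10: 61 - 10 = 51
51 = 4×12 + 3 → D# in octave 4
Result = D#4


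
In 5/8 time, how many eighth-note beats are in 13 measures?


Time signature 5/8: the bottom number 8 means the eighth note gets one count
The top number 5 means 5 eighth-note beats per measure
Total = 5 × 13 measures
= 65 eighth-note beats
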